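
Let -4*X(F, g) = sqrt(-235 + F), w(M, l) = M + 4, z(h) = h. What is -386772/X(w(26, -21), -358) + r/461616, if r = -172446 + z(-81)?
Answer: -57509/153872 - 1547088*I*sqrt(205)/205 ≈ -0.37375 - 1.0805e+5*I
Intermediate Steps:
w(M, l) = 4 + M
X(F, g) = -sqrt(-235 + F)/4
r = -172527 (r = -172446 - 81 = -172527)
-386772/X(w(26, -21), -358) + r/461616 = -386772*(-4/sqrt(-235 + (4 + 26))) - 172527/461616 = -386772*(-4/sqrt(-235 + 30)) - 172527*1/461616 = -386772*4*I*sqrt(205)/205 - 57509/153872 = -1547088*I*sqrt(205)/205 - 57509/153872 = -57509/153872 - 1547088*I*sqrt(205)/205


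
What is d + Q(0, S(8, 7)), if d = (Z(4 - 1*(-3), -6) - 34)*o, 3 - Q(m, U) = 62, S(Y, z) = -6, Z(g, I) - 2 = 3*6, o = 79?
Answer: -1165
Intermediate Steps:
Z(g, I) = 20 (Z(g, I) = 2 + 3*6 = 2 + 18 = 20)
Q(m, U) = -59 (Q(m, U) = 3 - 1*62 = 3 - 62 = -59)
d = -1106 (d = (20 - 34)*79 = -14*79 = -1106)
d + Q(0, S(8, 7)) = -1106 - 59 = -1165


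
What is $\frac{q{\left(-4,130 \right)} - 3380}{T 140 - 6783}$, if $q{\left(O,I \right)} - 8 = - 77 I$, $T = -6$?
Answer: $\frac{13382}{7623} \approx 1.7555$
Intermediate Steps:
$q{\left(O,I \right)} = 8 - 77 I$
$\frac{q{\left(-4,130 \right)} - 3380}{T 140 - 6783} = \frac{\left(8 - 10010\right) - 3380}{\left(-6\right) 140 - 6783} = \frac{\left(8 - 10010\right) - 3380}{-840 - 6783} = \frac{-10002 - 3380}{-7623} = \left(-13382\right) \left(- \frac{1}{7623}\right) = \frac{13382}{7623}$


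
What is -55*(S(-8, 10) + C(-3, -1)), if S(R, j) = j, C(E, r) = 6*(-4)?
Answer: 770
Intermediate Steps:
C(E, r) = -24
-55*(S(-8, 10) + C(-3, -1)) = -55*(10 - 24) = -55*(-14) = 770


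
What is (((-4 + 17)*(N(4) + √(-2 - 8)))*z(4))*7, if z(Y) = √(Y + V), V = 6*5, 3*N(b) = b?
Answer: 364*√34/3 + 182*I*√85 ≈ 707.49 + 1678.0*I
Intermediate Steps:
N(b) = b/3
V = 30
z(Y) = √(30 + Y) (z(Y) = √(Y + 30) = √(30 + Y))
(((-4 + 17)*(N(4) + √(-2 - 8)))*z(4))*7 = (((-4 + 17)*((⅓)*4 + √(-2 - 8)))*√(30 + 4))*7 = ((13*(4/3 + √(-10)))*√34)*7 = ((13*(4/3 + I*√10))*√34)*7 = ((52/3 + 13*I*√10)*√34)*7 = (√34*(52/3 + 13*I*√10))*7 = 7*√34*(52/3 + 13*I*√10)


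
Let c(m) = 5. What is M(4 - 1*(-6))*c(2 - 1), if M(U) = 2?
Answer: 10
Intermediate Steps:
M(4 - 1*(-6))*c(2 - 1) = 2*5 = 10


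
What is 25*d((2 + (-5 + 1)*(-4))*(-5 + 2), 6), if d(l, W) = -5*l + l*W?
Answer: -1350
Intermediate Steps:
d(l, W) = -5*l + W*l
25*d((2 + (-5 + 1)*(-4))*(-5 + 2), 6) = 25*(((2 + (-5 + 1)*(-4))*(-5 + 2))*(-5 + 6)) = 25*(((2 - 4*(-4))*(-3))*1) = 25*(((2 + 16)*(-3))*1) = 25*((18*(-3))*1) = 25*(-54*1) = 25*(-54) = -1350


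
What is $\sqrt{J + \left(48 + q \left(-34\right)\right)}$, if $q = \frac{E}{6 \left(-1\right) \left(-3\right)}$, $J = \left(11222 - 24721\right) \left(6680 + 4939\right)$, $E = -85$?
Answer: $\frac{2 i \sqrt{352900513}}{3} \approx 12524.0 i$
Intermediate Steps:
$J = -156844881$ ($J = \left(-13499\right) 11619 = -156844881$)
$q = - \frac{85}{18}$ ($q = - \frac{85}{6 \left(-1\right) \left(-3\right)} = - \frac{85}{\left(-6\right) \left(-3\right)} = - \frac{85}{18} \approx -4.7222$)
$\sqrt{J + \left(48 + q \left(-34\right)\right)} = \sqrt{-156844881 + \left(48 - - \frac{1445}{9}\right)} = \sqrt{-156844881 + \left(48 + \frac{1445}{9}\right)} = \sqrt{-156844881 + \frac{1877}{9}} = \sqrt{- \frac{1411602052}{9}} = \frac{2 i \sqrt{352900513}}{3}$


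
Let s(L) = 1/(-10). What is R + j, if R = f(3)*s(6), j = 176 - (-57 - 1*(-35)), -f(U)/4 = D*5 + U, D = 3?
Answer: 1026/5 ≈ 205.20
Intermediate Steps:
s(L) = -⅒
f(U) = -60 - 4*U (f(U) = -4*(3*5 + U) = -4*(15 + U) = -60 - 4*U)
j = 198 (j = 176 - (-57 + 35) = 176 - 1*(-22) = 176 + 22 = 198)
R = 36/5 (R = (-60 - 4*3)*(-⅒) = (-60 - 12)*(-⅒) = -72*(-⅒) = 36/5 ≈ 7.2000)
R + j = 36/5 + 198 = 1026/5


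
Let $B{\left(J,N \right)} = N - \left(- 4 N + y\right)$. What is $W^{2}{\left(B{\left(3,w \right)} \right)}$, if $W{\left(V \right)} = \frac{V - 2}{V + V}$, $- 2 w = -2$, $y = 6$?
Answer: $\frac{9}{4} \approx 2.25$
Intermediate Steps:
$w = 1$ ($w = \left(- \frac{1}{2}\right) \left(-2\right) = 1$)
$B{\left(J,N \right)} = -6 + 5 N$ ($B{\left(J,N \right)} = N - \left(- 4 N + 6\right) = N - \left(6 - 4 N\right) = N + \left(-6 + 4 N\right) = -6 + 5 N$)
$W{\left(V \right)} = \frac{-2 + V}{2 V}$
$W^{2}{\left(B{\left(3,w \right)} \right)} = \left(\frac{-2 + \left(-6 + 5 \cdot 1\right)}{2 \left(-6 + 5 \cdot 1\right)}\right)^{2} = \left(\frac{-2 + \left(-6 + 5\right)}{2 \left(-6 + 5\right)}\right)^{2} = \left(\frac{-2 - 1}{2 \left(-1\right)}\right)^{2} = \left(\frac{1}{2} \left(-1\right) \left(-3\right)\right)^{2} = \left(\frac{3}{2}\right)^{2} = \frac{9}{4}$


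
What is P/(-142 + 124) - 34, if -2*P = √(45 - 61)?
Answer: -34 + I/9 ≈ -34.0 + 0.11111*I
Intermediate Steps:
P = -2*I (P = -√(45 - 61)/2 = -2*I ≈ -2.0*I)
P/(-142 + 124) - 34 = (-2*I)/(-142 + 124) - 34 = (-2*I)/(-18) - 34 = -(-1)*I/9 - 34 = I/9 - 34 = -34 + I/9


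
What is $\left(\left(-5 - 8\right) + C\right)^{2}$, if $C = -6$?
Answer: $361$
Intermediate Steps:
$\left(\left(-5 - 8\right) + C\right)^{2} = \left(\left(-5 - 8\right) - 6\right)^{2} = \left(-13 - 6\right)^{2} = \left(-19\right)^{2} = 361$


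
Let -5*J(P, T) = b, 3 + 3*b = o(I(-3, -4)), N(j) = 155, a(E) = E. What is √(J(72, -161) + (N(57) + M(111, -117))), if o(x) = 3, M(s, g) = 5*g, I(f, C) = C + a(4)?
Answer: I*√430 ≈ 20.736*I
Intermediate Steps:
I(f, C) = 4 + C (I(f, C) = C + 4 = 4 + C)
b = 0 (b = -1 + (⅓)*3 = -1 + 1 = 0)
J(P, T) = 0 (J(P, T) = -⅕*0 = 0)
√(J(72, -161) + (N(57) + M(111, -117))) = √(0 + (155 + 5*(-117))) = √(0 + (155 - 585)) = √(0 - 430) = √(-430) = I*√430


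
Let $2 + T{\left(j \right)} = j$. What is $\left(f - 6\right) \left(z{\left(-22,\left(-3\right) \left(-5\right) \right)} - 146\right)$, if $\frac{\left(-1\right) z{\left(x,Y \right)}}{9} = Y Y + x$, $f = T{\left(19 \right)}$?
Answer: $-21703$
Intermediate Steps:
$T{\left(j \right)} = -2 + j$
$f = 17$ ($f = -2 + 19 = 17$)
$z{\left(x,Y \right)} = - 9 x - 9 Y^{2}$ ($z{\left(x,Y \right)} = - 9 \left(Y Y + x\right) = - 9 \left(Y^{2} + x\right) = - 9 \left(x + Y^{2}\right) = - 9 x - 9 Y^{2}$)
$\left(f - 6\right) \left(z{\left(-22,\left(-3\right) \left(-5\right) \right)} - 146\right) = \left(17 - 6\right) \left(\left(\left(-9\right) \left(-22\right) - 9 \left(\left(-3\right) \left(-5\right)\right)^{2}\right) - 146\right) = 11 \left(\left(198 - 9 \cdot 15^{2}\right) - 146\right) = 11 \left(\left(198 - 2025\right) - 146\right) = 11 \left(-1827 - 146\right) = 11 \left(-1973\right) = -21703$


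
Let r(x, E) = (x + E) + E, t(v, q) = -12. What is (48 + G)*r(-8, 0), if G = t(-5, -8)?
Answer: -288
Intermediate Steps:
G = -12
r(x, E) = x + 2*E (r(x, E) = (E + x) + E = x + 2*E)
(48 + G)*r(-8, 0) = (48 - 12)*(-8 + 2*0) = 36*(-8 + 0) = 36*(-8) = -288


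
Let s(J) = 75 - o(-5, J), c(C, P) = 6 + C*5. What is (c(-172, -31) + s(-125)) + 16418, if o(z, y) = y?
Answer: 15764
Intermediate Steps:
c(C, P) = 6 + 5*C
s(J) = 75 - J
(c(-172, -31) + s(-125)) + 16418 = ((6 + 5*(-172)) + (75 - 1*(-125))) + 16418 = ((6 - 860) + (75 + 125)) + 16418 = (-854 + 200) + 16418 = -654 + 16418 = 15764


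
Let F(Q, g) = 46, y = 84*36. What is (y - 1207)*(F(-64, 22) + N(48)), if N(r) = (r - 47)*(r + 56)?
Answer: 272550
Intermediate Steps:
N(r) = (-47 + r)*(56 + r)
y = 3024
(y - 1207)*(F(-64, 22) + N(48)) = (3024 - 1207)*(46 + (-2632 + 48² + 9*48)) = 1817*(46 + (-2632 + 2304 + 432)) = 1817*(46 + 104) = 1817*150 = 272550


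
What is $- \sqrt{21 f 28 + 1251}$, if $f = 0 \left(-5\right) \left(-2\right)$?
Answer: $- 3 \sqrt{139} \approx -35.37$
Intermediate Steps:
$f = 0$ ($f = 0 \left(-2\right) = 0$)
$- \sqrt{21 f 28 + 1251} = - \sqrt{21 \cdot 0 \cdot 28 + 1251} = - \sqrt{0 \cdot 28 + 1251} = - \sqrt{0 + 1251} = - \sqrt{1251} = - 3 \sqrt{139}$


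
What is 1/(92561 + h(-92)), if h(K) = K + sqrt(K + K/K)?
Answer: 7113/657732004 - I*sqrt(91)/8550516052 ≈ 1.0814e-5 - 1.1157e-9*I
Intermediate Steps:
h(K) = K + sqrt(1 + K) (h(K) = K + sqrt(K + 1) = K + sqrt(1 + K))
1/(92561 + h(-92)) = 1/(92561 + (-92 + sqrt(1 - 92))) = 1/(92561 + (-92 + sqrt(-91))) = 1/(92561 + (-92 + I*sqrt(91))) = 1/(92469 + I*sqrt(91))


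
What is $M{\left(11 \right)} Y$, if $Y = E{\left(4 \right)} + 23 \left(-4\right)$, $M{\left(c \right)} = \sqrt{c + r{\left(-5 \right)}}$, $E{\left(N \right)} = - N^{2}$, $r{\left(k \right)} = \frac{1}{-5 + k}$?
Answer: $- \frac{54 \sqrt{1090}}{5} \approx -356.56$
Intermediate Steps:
$M{\left(c \right)} = \sqrt{- \frac{1}{10} + c}$ ($M{\left(c \right)} = \sqrt{c + \frac{1}{-5 - 5}} = \sqrt{c + \frac{1}{-10}} = \sqrt{c - \frac{1}{10}} = \sqrt{- \frac{1}{10} + c}$)
$Y = -108$ ($Y = - 4^{2} + 23 \left(-4\right) = \left(-1\right) 16 - 92 = -16 - 92 = -108$)
$M{\left(11 \right)} Y = \frac{\sqrt{-10 + 100 \cdot 11}}{10} \left(-108\right) = \frac{\sqrt{-10 + 1100}}{10} \left(-108\right) = \frac{\sqrt{1090}}{10} \left(-108\right) = - \frac{54 \sqrt{1090}}{5}$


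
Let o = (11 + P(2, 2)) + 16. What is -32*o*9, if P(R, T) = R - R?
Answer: -7776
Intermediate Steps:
P(R, T) = 0
o = 27 (o = (11 + 0) + 16 = 11 + 16 = 27)
-32*o*9 = -32*27*9 = -864*9 = -7776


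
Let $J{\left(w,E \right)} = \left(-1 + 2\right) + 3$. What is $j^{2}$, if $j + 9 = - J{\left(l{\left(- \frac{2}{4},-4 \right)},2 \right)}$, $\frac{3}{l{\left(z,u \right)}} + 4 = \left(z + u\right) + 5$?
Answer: $169$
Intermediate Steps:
$l{\left(z,u \right)} = \frac{3}{1 + u + z}$ ($l{\left(z,u \right)} = \frac{3}{-4 + \left(\left(z + u\right) + 5\right)} = \frac{3}{-4 + \left(\left(u + z\right) + 5\right)} = \frac{3}{-4 + \left(5 + u + z\right)} = \frac{3}{1 + u + z}$)
$J{\left(w,E \right)} = 4$ ($J{\left(w,E \right)} = 1 + 3 = 4$)
$j = -13$ ($j = -9 - 4 = -13$)
$j^{2} = \left(-13\right)^{2} = 169$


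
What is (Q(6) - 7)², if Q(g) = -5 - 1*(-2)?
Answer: 100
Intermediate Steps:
Q(g) = -3 (Q(g) = -5 + 2 = -3)
(Q(6) - 7)² = (-3 - 7)² = (-10)² = 100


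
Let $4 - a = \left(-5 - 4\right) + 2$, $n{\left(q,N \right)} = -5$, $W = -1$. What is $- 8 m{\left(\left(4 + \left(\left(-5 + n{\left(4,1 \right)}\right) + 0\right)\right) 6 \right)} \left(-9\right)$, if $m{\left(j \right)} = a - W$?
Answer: $864$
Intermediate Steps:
$a = 11$ ($a = 4 - \left(\left(-5 - 4\right) + 2\right) = 4 - \left(-9 + 2\right) = 4 - -7 = 4 + 7 = 11$)
$m{\left(j \right)} = 12$ ($m{\left(j \right)} = 11 - -1 = 11 + 1 = 12$)
$- 8 m{\left(\left(4 + \left(\left(-5 + n{\left(4,1 \right)}\right) + 0\right)\right) 6 \right)} \left(-9\right) = \left(-8\right) 12 \left(-9\right) = \left(-96\right) \left(-9\right) = 864$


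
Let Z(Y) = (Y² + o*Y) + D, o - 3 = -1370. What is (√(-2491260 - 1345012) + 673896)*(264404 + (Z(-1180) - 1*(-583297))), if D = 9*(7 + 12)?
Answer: 2596745021472 + 15413328*I*√239767 ≈ 2.5967e+12 + 7.5473e+9*I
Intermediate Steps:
o = -1367 (o = 3 - 1370 = -1367)
D = 171 (D = 9*19 = 171)
Z(Y) = 171 + Y² - 1367*Y (Z(Y) = (Y² - 1367*Y) + 171 = 171 + Y² - 1367*Y)
(√(-2491260 - 1345012) + 673896)*(264404 + (Z(-1180) - 1*(-583297))) = (√(-2491260 - 1345012) + 673896)*(264404 + ((171 + (-1180)² - 1367*(-1180)) - 1*(-583297))) = (√(-3836272) + 673896)*(264404 + ((171 + 1392400 + 1613060) + 583297)) = (4*I*√239767 + 673896)*(264404 + (3005631 + 583297)) = (673896 + 4*I*√239767)*(264404 + 3588928) = (673896 + 4*I*√239767)*3853332 = 2596745021472 + 15413328*I*√239767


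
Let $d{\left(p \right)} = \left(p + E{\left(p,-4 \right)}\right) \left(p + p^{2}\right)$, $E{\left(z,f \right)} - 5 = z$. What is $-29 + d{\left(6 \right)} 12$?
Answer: $8539$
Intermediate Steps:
$E{\left(z,f \right)} = 5 + z$
$d{\left(p \right)} = \left(5 + 2 p\right) \left(p + p^{2}\right)$ ($d{\left(p \right)} = \left(p + \left(5 + p\right)\right) \left(p + p^{2}\right) = \left(5 + 2 p\right) \left(p + p^{2}\right)$)
$-29 + d{\left(6 \right)} 12 = -29 + 6 \left(5 + 2 \cdot 6^{2} + 7 \cdot 6\right) 12 = -29 + 6 \left(5 + 2 \cdot 36 + 42\right) 12 = -29 + 6 \left(5 + 72 + 42\right) 12 = -29 + 6 \cdot 119 \cdot 12 = -29 + 714 \cdot 12 = -29 + 8568 = 8539$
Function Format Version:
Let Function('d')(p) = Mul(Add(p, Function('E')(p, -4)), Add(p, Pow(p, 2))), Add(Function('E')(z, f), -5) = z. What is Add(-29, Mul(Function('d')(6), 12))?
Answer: 8539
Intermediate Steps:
Function('E')(z, f) = Add(5, z)
Function('d')(p) = Mul(Add(5, Mul(2, p)), Add(p, Pow(p, 2))) (Function('d')(p) = Mul(Add(p, Add(5, p)), Add(p, Pow(p, 2))) = Mul(Add(5, Mul(2, p)), Add(p, Pow(p, 2))))
Add(-29, Mul(Function('d')(6), 12)) = Add(-29, Mul(Mul(6, Add(5, Mul(2, Pow(6, 2)), Mul(7, 6))), 12)) = Add(-29, Mul(Mul(6, Add(5, Mul(2, 36), 42)), 12)) = Add(-29, Mul(Mul(6, Add(5, 72, 42)), 12)) = Add(-29, Mul(Mul(6, 119), 12)) = Add(-29, Mul(714, 12)) = Add(-29, 8568) = 8539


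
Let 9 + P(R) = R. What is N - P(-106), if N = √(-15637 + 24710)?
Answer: 115 + √9073 ≈ 210.25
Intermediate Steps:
P(R) = -9 + R
N = √9073 ≈ 95.252
N - P(-106) = √9073 - (-9 - 106) = √9073 - 1*(-115) = √9073 + 115 = 115 + √9073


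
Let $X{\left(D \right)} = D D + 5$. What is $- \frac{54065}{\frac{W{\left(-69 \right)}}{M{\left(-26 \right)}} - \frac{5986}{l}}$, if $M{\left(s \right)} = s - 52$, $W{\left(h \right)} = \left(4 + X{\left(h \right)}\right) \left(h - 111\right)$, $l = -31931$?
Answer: $- \frac{22442543695}{4569403918} \approx -4.9115$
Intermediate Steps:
$X{\left(D \right)} = 5 + D^{2}$ ($X{\left(D \right)} = D^{2} + 5 = 5 + D^{2}$)
$W{\left(h \right)} = \left(-111 + h\right) \left(9 + h^{2}\right)$ ($W{\left(h \right)} = \left(4 + \left(5 + h^{2}\right)\right) \left(h - 111\right) = \left(9 + h^{2}\right) \left(-111 + h\right) = \left(-111 + h\right) \left(9 + h^{2}\right)$)
$M{\left(s \right)} = -52 + s$
$- \frac{54065}{\frac{W{\left(-69 \right)}}{M{\left(-26 \right)}} - \frac{5986}{l}} = - \frac{54065}{\frac{-999 + \left(-69\right)^{3} - 111 \left(-69\right)^{2} + 9 \left(-69\right)}{-52 - 26} - \frac{5986}{-31931}} = - \frac{54065}{\frac{-999 - 328509 - 528471 - 621}{-78} - - \frac{5986}{31931}} = - \frac{54065}{\left(-999 - 328509 - 528471 - 621\right) \left(- \frac{1}{78}\right) + \frac{5986}{31931}} = - \frac{54065}{\left(-858600\right) \left(- \frac{1}{78}\right) + \frac{5986}{31931}} = - \frac{54065}{\frac{143100}{13} + \frac{5986}{31931}} = - \frac{54065}{\frac{4569403918}{415103}} = \left(-54065\right) \frac{415103}{4569403918} = - \frac{22442543695}{4569403918}$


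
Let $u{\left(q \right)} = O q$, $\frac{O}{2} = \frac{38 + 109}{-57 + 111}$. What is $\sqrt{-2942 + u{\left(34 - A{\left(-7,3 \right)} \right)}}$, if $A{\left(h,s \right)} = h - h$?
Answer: $\frac{2 i \sqrt{6203}}{3} \approx 52.506 i$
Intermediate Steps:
$A{\left(h,s \right)} = 0$
$O = \frac{49}{9}$ ($O = 2 \frac{38 + 109}{-57 + 111} = 2 \cdot \frac{147}{54} = 2 \cdot 147 \cdot \frac{1}{54} = 2 \cdot \frac{49}{18} = \frac{49}{9} \approx 5.4444$)
$u{\left(q \right)} = \frac{49 q}{9}$
$\sqrt{-2942 + u{\left(34 - A{\left(-7,3 \right)} \right)}} = \sqrt{-2942 + \frac{49 \left(34 - 0\right)}{9}} = \sqrt{-2942 + \frac{49 \left(34 + 0\right)}{9}} = \sqrt{-2942 + \frac{49}{9} \cdot 34} = \sqrt{-2942 + \frac{1666}{9}} = \sqrt{- \frac{24812}{9}} = \frac{2 i \sqrt{6203}}{3}$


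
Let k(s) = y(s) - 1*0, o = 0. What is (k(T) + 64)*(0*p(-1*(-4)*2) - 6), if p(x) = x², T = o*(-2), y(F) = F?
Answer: -384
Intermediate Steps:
T = 0 (T = 0*(-2) = 0)
k(s) = s (k(s) = s - 1*0 = s + 0 = s)
(k(T) + 64)*(0*p(-1*(-4)*2) - 6) = (0 + 64)*(0*(-1*(-4)*2)² - 6) = 64*(0*(4*2)² - 6) = 64*(0*8² - 6) = 64*(0*64 - 6) = 64*(0 - 6) = 64*(-6) = -384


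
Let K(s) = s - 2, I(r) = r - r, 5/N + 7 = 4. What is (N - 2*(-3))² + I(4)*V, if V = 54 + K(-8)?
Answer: 169/9 ≈ 18.778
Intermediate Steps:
N = -5/3 (N = 5/(-7 + 4) = 5/(-3) = 5*(-⅓) = -5/3 ≈ -1.6667)
I(r) = 0
K(s) = -2 + s
V = 44 (V = 54 + (-2 - 8) = 54 - 10 = 44)
(N - 2*(-3))² + I(4)*V = (-5/3 - 2*(-3))² + 0*44 = (-5/3 + 6)² + 0 = (13/3)² + 0 = 169/9 + 0 = 169/9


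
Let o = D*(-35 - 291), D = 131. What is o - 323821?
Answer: -366527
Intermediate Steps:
o = -42706 (o = 131*(-35 - 291) = 131*(-326) = -42706)
o - 323821 = -42706 - 323821 = -366527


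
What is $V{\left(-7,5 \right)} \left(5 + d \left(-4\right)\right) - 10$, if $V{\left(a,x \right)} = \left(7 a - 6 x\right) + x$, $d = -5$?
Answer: $-1860$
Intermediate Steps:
$V{\left(a,x \right)} = - 5 x + 7 a$ ($V{\left(a,x \right)} = \left(- 6 x + 7 a\right) + x = - 5 x + 7 a$)
$V{\left(-7,5 \right)} \left(5 + d \left(-4\right)\right) - 10 = \left(\left(-5\right) 5 + 7 \left(-7\right)\right) \left(5 - -20\right) - 10 = \left(-25 - 49\right) \left(5 + 20\right) - 10 = \left(-74\right) 25 - 10 = -1850 - 10 = -1860$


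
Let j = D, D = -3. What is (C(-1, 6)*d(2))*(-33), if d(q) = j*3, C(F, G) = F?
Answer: -297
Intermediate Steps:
j = -3
d(q) = -9 (d(q) = -3*3 = -9)
(C(-1, 6)*d(2))*(-33) = -1*(-9)*(-33) = 9*(-33) = -297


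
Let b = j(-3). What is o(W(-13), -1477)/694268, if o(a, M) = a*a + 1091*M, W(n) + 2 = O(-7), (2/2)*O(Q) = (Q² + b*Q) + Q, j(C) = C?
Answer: -803843/347134 ≈ -2.3157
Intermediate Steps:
b = -3
O(Q) = Q² - 2*Q (O(Q) = (Q² - 3*Q) + Q = Q² - 2*Q)
W(n) = 61 (W(n) = -2 - 7*(-2 - 7) = -2 - 7*(-9) = -2 + 63 = 61)
o(a, M) = a² + 1091*M
o(W(-13), -1477)/694268 = (61² + 1091*(-1477))/694268 = (3721 - 1611407)*(1/694268) = -1607686*1/694268 = -803843/347134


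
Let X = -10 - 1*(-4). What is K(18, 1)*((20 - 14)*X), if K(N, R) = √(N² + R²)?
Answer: -180*√13 ≈ -649.00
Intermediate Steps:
X = -6 (X = -10 + 4 = -6)
K(18, 1)*((20 - 14)*X) = √(18² + 1²)*((20 - 14)*(-6)) = √(324 + 1)*(6*(-6)) = √325*(-36) = (5*√13)*(-36) = -180*√13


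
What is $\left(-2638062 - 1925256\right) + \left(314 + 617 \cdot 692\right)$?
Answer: $-4136040$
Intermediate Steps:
$\left(-2638062 - 1925256\right) + \left(314 + 617 \cdot 692\right) = -4563318 + \left(314 + 426964\right) = -4563318 + 427278 = -4136040$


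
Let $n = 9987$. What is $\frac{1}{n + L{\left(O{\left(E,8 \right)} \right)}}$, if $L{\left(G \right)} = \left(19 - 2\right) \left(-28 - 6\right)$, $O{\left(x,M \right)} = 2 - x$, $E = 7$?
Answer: $\frac{1}{9409} \approx 0.00010628$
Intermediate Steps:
$L{\left(G \right)} = -578$ ($L{\left(G \right)} = 17 \left(-34\right) = -578$)
$\frac{1}{n + L{\left(O{\left(E,8 \right)} \right)}} = \frac{1}{9987 - 578} = \frac{1}{9409}$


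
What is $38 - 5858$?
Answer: $-5820$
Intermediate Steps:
$38 - 5858 = -5820$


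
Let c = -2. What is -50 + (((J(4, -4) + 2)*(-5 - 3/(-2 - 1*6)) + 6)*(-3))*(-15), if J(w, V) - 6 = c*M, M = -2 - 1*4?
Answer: -7885/2 ≈ -3942.5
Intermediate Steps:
M = -6 (M = -2 - 4 = -6)
J(w, V) = 18 (J(w, V) = 6 - 2*(-6) = 6 + 12 = 18)
-50 + (((J(4, -4) + 2)*(-5 - 3/(-2 - 1*6)) + 6)*(-3))*(-15) = -50 + (((18 + 2)*(-5 - 3/(-2 - 1*6)) + 6)*(-3))*(-15) = -50 + ((20*(-5 - 3/(-2 - 6)) + 6)*(-3))*(-15) = -50 + ((20*(-5 - 3/(-8)) + 6)*(-3))*(-15) = -50 + ((20*(-5 - 3*(-1/8)) + 6)*(-3))*(-15) = -50 + ((20*(-5 + 3/8) + 6)*(-3))*(-15) = -50 + ((20*(-37/8) + 6)*(-3))*(-15) = -50 + ((-185/2 + 6)*(-3))*(-15) = -50 - 173/2*(-3)*(-15) = -50 + (519/2)*(-15) = -50 - 7785/2 = -7885/2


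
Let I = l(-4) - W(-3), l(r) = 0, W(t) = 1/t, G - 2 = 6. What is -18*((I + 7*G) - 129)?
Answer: 1308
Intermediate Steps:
G = 8 (G = 2 + 6 = 8)
I = ⅓ (I = 0 - 1/(-3) = 0 - 1*(-⅓) = 0 + ⅓ = ⅓ ≈ 0.33333)
-18*((I + 7*G) - 129) = -18*((⅓ + 7*8) - 129) = -18*((⅓ + 56) - 129) = -18*(169/3 - 129) = -18*(-218/3) = 1308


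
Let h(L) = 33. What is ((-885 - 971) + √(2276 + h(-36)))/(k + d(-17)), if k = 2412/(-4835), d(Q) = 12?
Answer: -1121720/6951 + 4835*√2309/55608 ≈ -157.20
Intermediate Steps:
k = -2412/4835 (k = 2412*(-1/4835) = -2412/4835 ≈ -0.49886)
((-885 - 971) + √(2276 + h(-36)))/(k + d(-17)) = ((-885 - 971) + √(2276 + 33))/(-2412/4835 + 12) = (-1856 + √2309)/(55608/4835) = (-1856 + √2309)*(4835/55608) = -1121720/6951 + 4835*√2309/55608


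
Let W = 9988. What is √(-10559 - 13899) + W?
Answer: 9988 + I*√24458 ≈ 9988.0 + 156.39*I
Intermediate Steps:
√(-10559 - 13899) + W = √(-10559 - 13899) + 9988 = √(-24458) + 9988 = I*√24458 + 9988 = 9988 + I*√24458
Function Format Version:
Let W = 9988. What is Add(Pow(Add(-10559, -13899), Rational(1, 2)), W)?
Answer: Add(9988, Mul(I, Pow(24458, Rational(1, 2)))) ≈ Add(9988.0, Mul(156.39, I))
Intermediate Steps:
Add(Pow(Add(-10559, -13899), Rational(1, 2)), W) = Add(Pow(Add(-10559, -13899), Rational(1, 2)), 9988) = Add(Pow(-24458, Rational(1, 2)), 9988) = Add(Mul(I, Pow(24458, Rational(1, 2))), 9988) = Add(9988, Mul(I, Pow(24458, Rational(1, 2))))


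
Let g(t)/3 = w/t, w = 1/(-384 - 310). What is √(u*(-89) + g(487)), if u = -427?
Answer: √4341049568763518/337978 ≈ 194.94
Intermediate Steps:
w = -1/694 (w = 1/(-694) = -1/694 ≈ -0.0014409)
g(t) = -3/(694*t) (g(t) = 3*(-1/(694*t)) = -3/(694*t))
√(u*(-89) + g(487)) = √(-427*(-89) - 3/694/487) = √(38003 - 3/694*1/487) = √(38003 - 3/337978) = √(12844177931/337978) = √4341049568763518/337978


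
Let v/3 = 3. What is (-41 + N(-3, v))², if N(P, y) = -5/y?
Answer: 139876/81 ≈ 1726.9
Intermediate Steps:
v = 9 (v = 3*3 = 9)
(-41 + N(-3, v))² = (-41 - 5/9)² = (-374/9)² = 139876/81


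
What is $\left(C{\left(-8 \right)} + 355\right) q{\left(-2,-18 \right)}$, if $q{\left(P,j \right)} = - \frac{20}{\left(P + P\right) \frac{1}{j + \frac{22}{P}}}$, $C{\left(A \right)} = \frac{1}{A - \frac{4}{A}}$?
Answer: $- \frac{154367}{3} \approx -51456.0$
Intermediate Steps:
$q{\left(P,j \right)} = - \frac{10 \left(j + \frac{22}{P}\right)}{P}$ ($q{\left(P,j \right)} = - \frac{20}{2 P \frac{1}{j + \frac{22}{P}}} = - 20 \frac{j + \frac{22}{P}}{2 P} = - \frac{10 \left(j + \frac{22}{P}\right)}{P}$)
$\left(C{\left(-8 \right)} + 355\right) q{\left(-2,-18 \right)} = \left(- \frac{8}{-4 + \left(-8\right)^{2}} + 355\right) \frac{10 \left(-22 - \left(-2\right) \left(-18\right)\right)}{4} = \left(- \frac{8}{-4 + 64} + 355\right) 10 \cdot \frac{1}{4} \left(-22 - 36\right) = \left(- \frac{8}{60} + 355\right) 10 \cdot \frac{1}{4} \left(-58\right) = \left(\left(-8\right) \frac{1}{60} + 355\right) \left(-145\right) = \left(- \frac{2}{15} + 355\right) \left(-145\right) = \frac{5323}{15} \left(-145\right) = - \frac{154367}{3}$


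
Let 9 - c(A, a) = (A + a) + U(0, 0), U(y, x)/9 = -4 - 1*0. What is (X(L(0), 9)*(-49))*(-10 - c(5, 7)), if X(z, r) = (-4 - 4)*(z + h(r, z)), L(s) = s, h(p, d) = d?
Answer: 0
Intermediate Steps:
U(y, x) = -36 (U(y, x) = 9*(-4 - 1*0) = 9*(-4 + 0) = 9*(-4) = -36)
c(A, a) = 45 - A - a (c(A, a) = 9 - ((A + a) - 36) = 9 - (-36 + A + a) = 9 + (36 - A - a) = 45 - A - a)
X(z, r) = -16*z (X(z, r) = (-4 - 4)*(z + z) = -16*z)
(X(L(0), 9)*(-49))*(-10 - c(5, 7)) = (-16*0*(-49))*(-10 - (45 - 1*5 - 1*7)) = (0*(-49))*(-10 - (45 - 5 - 7)) = 0*(-10 - 1*33) = 0*(-10 - 33) = 0*(-43) = 0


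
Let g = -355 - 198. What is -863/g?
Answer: 863/553 ≈ 1.5606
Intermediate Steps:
g = -553
-863/g = -863/(-553) = -863*(-1/553) = 863/553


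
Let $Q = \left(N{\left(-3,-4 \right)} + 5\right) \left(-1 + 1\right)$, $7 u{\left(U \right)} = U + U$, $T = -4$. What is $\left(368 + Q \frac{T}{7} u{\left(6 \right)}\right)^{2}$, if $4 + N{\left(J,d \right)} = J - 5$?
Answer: $135424$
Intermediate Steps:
$N{\left(J,d \right)} = -9 + J$ ($N{\left(J,d \right)} = -4 + \left(J - 5\right) = -4 + \left(-5 + J\right) = -9 + J$)
$u{\left(U \right)} = \frac{2 U}{7}$ ($u{\left(U \right)} = \frac{U + U}{7} = \frac{2 U}{7}$)
$Q = 0$ ($Q = \left(\left(-9 - 3\right) + 5\right) \left(-1 + 1\right) = \left(-12 + 5\right) 0 = \left(-7\right) 0 = 0$)
$\left(368 + Q \frac{T}{7} u{\left(6 \right)}\right)^{2} = \left(368 + 0 \left(- \frac{4}{7}\right) \frac{2}{7} \cdot 6\right)^{2} = \left(368 + 0 \left(\left(-4\right) \frac{1}{7}\right) \frac{12}{7}\right)^{2} = \left(368 + 0 \left(- \frac{4}{7}\right) \frac{12}{7}\right)^{2} = \left(368 + 0 \cdot \frac{12}{7}\right)^{2} = \left(368 + 0\right)^{2} = 368^{2} = 135424$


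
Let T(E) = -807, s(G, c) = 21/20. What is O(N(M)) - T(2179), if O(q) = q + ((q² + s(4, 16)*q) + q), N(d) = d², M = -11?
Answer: 316341/20 ≈ 15817.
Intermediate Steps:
s(G, c) = 21/20 (s(G, c) = 21*(1/20) = 21/20)
O(q) = q² + 61*q/20 (O(q) = q + ((q² + 21*q/20) + q) = q + (q² + 41*q/20) = q² + 61*q/20)
O(N(M)) - T(2179) = (1/20)*(-11)²*(61 + 20*(-11)²) - 1*(-807) = (1/20)*121*(61 + 20*121) + 807 = (1/20)*121*(61 + 2420) + 807 = (1/20)*121*2481 + 807 = 300201/20 + 807 = 316341/20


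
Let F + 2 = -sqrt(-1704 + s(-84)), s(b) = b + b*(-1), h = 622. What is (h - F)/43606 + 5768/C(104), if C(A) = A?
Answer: 15724019/283439 + I*sqrt(426)/21803 ≈ 55.476 + 0.00094665*I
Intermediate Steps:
s(b) = 0 (s(b) = b - b = 0)
F = -2 - 2*I*sqrt(426) (F = -2 - sqrt(-1704 + 0) = -2 - sqrt(-1704) = -2 - 2*I*sqrt(426) ≈ -2.0 - 41.28*I)
(h - F)/43606 + 5768/C(104) = (622 - (-2 - 2*I*sqrt(426)))/43606 + 5768/104 = (622 + (2 + 2*I*sqrt(426)))*(1/43606) + 5768*(1/104) = (624 + 2*I*sqrt(426))*(1/43606) + 721/13 = (312/21803 + I*sqrt(426)/21803) + 721/13 = 15724019/283439 + I*sqrt(426)/21803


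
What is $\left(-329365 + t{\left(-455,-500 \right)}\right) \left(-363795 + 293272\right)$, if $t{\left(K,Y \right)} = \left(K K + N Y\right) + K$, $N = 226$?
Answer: $16628970785$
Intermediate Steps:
$t{\left(K,Y \right)} = K + K^{2} + 226 Y$ ($t{\left(K,Y \right)} = \left(K K + 226 Y\right) + K = \left(K^{2} + 226 Y\right) + K = K + K^{2} + 226 Y$)
$\left(-329365 + t{\left(-455,-500 \right)}\right) \left(-363795 + 293272\right) = \left(-329365 + \left(-455 + \left(-455\right)^{2} + 226 \left(-500\right)\right)\right) \left(-363795 + 293272\right) = \left(-329365 - -93570\right) \left(-70523\right) = \left(-329365 + 93570\right) \left(-70523\right) = \left(-235795\right) \left(-70523\right) = 16628970785$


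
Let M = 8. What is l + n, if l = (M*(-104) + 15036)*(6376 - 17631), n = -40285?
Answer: -159906305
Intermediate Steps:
l = -159866020 (l = (8*(-104) + 15036)*(6376 - 17631) = (-832 + 15036)*(-11255) = 14204*(-11255) = -159866020)
l + n = -159866020 - 40285 = -159906305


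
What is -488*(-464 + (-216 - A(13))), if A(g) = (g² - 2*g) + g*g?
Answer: 484096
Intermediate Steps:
A(g) = -2*g + 2*g² (A(g) = (g² - 2*g) + g² = -2*g + 2*g²)
-488*(-464 + (-216 - A(13))) = -488*(-464 + (-216 - 2*13*(-1 + 13))) = -488*(-464 + (-216 - 2*13*12)) = -488*(-464 + (-216 - 1*312)) = -488*(-464 + (-216 - 312)) = -488*(-464 - 528) = -488*(-992) = 484096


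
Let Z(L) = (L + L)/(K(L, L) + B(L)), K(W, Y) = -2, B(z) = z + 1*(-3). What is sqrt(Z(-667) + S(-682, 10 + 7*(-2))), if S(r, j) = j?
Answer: I*sqrt(14217)/84 ≈ 1.4195*I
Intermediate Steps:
B(z) = -3 + z (B(z) = z - 3 = -3 + z)
Z(L) = 2*L/(-5 + L) (Z(L) = (L + L)/(-2 + (-3 + L)) = (2*L)/(-5 + L) = 2*L/(-5 + L))
sqrt(Z(-667) + S(-682, 10 + 7*(-2))) = sqrt(2*(-667)/(-5 - 667) + (10 + 7*(-2))) = sqrt(2*(-667)/(-672) + (10 - 14)) = sqrt(2*(-667)*(-1/672) - 4) = sqrt(667/336 - 4) = sqrt(-677/336) = I*sqrt(14217)/84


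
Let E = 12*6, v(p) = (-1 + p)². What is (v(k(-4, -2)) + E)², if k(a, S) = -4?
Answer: 9409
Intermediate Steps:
E = 72
(v(k(-4, -2)) + E)² = ((-1 - 4)² + 72)² = ((-5)² + 72)² = (25 + 72)² = 97² = 9409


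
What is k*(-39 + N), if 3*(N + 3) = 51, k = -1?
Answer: 25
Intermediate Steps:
N = 14 (N = -3 + (1/3)*51 = -3 + 17 = 14)
k*(-39 + N) = -(-39 + 14) = -1*(-25) = 25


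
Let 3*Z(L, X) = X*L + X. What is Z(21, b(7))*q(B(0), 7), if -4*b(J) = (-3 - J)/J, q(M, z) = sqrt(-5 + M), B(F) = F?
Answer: 55*I*sqrt(5)/21 ≈ 5.8564*I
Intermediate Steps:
b(J) = -(-3 - J)/(4*J)
Z(L, X) = X/3 + L*X/3 (Z(L, X) = (X*L + X)/3 = (L*X + X)/3 = (X + L*X)/3 = X/3 + L*X/3)
Z(21, b(7))*q(B(0), 7) = (((1/4)*(3 + 7)/7)*(1 + 21)/3)*sqrt(-5 + 0) = ((1/3)*((1/4)*(1/7)*10)*22)*sqrt(-5) = ((1/3)*(5/14)*22)*(I*sqrt(5)) = 55*(I*sqrt(5))/21 = 55*I*sqrt(5)/21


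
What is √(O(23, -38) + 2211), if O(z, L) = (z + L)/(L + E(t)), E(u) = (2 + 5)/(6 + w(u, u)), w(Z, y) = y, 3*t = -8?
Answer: 3*√31667749/359 ≈ 47.026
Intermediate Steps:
t = -8/3 (t = (⅓)*(-8) = -8/3 ≈ -2.6667)
E(u) = 7/(6 + u) (E(u) = (2 + 5)/(6 + u) = 7/(6 + u))
O(z, L) = (L + z)/(21/10 + L) (O(z, L) = (z + L)/(L + 7/(6 - 8/3)) = (L + z)/(L + 7/(10/3)) = (L + z)/(L + 7*(3/10)) = (L + z)/(L + 21/10) = (L + z)/(21/10 + L))
√(O(23, -38) + 2211) = √(10*(-38 + 23)/(21 + 10*(-38)) + 2211) = √(10*(-15)/(21 - 380) + 2211) = √(10*(-15)/(-359) + 2211) = √(10*(-1/359)*(-15) + 2211) = √(150/359 + 2211) = √(793899/359) = 3*√31667749/359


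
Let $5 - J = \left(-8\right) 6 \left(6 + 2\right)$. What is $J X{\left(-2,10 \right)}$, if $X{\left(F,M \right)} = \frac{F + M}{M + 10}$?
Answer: $\frac{778}{5} \approx 155.6$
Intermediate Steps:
$X{\left(F,M \right)} = \frac{F + M}{10 + M}$
$J = 389$ ($J = 5 - \left(-8\right) 6 \left(6 + 2\right) = 5 - \left(-48\right) 8 = 5 - -384 = 5 + 384 = 389$)
$J X{\left(-2,10 \right)} = 389 \frac{-2 + 10}{10 + 10} = 389 \cdot \frac{1}{20} \cdot 8 = 389 \cdot \frac{2}{5} = \frac{778}{5}$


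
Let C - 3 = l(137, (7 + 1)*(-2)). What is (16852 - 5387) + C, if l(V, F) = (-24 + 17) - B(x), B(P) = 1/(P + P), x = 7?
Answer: 160453/14 ≈ 11461.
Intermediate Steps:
B(P) = 1/(2*P)
l(V, F) = -99/14 (l(V, F) = (-24 + 17) - 1/(2*7) = -7 - 1/(2*7) = -7 - 1*1/14 = -7 - 1/14 = -99/14)
C = -57/14 (C = 3 - 99/14 = -57/14 ≈ -4.0714)
(16852 - 5387) + C = (16852 - 5387) - 57/14 = 11465 - 57/14 = 160453/14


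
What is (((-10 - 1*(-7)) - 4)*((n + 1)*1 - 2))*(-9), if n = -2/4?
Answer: -189/2 ≈ -94.500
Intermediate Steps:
n = -½ (n = -2*¼ = -½ ≈ -0.50000)
(((-10 - 1*(-7)) - 4)*((n + 1)*1 - 2))*(-9) = (((-10 - 1*(-7)) - 4)*((-½ + 1)*1 - 2))*(-9) = (((-10 + 7) - 4)*((½)*1 - 2))*(-9) = ((-3 - 4)*(½ - 2))*(-9) = -7*(-3/2)*(-9) = (21/2)*(-9) = -189/2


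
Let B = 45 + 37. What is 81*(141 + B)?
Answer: 18063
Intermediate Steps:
B = 82
81*(141 + B) = 81*(141 + 82) = 81*223 = 18063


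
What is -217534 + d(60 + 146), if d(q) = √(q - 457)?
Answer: -217534 + I*√251 ≈ -2.1753e+5 + 15.843*I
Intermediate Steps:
d(q) = √(-457 + q)
-217534 + d(60 + 146) = -217534 + √(-457 + (60 + 146)) = -217534 + √(-457 + 206) = -217534 + √(-251) = -217534 + I*√251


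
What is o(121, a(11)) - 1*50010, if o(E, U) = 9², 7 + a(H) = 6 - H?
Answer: -49929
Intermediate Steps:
a(H) = -1 - H (a(H) = -7 + (6 - H) = -1 - H)
o(E, U) = 81
o(121, a(11)) - 1*50010 = 81 - 1*50010 = 81 - 50010 = -49929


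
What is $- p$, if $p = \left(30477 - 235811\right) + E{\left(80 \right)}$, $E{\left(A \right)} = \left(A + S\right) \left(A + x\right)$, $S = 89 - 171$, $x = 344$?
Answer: $206182$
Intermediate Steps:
$S = -82$
$E{\left(A \right)} = \left(-82 + A\right) \left(344 + A\right)$ ($E{\left(A \right)} = \left(A - 82\right) \left(A + 344\right) = \left(-82 + A\right) \left(344 + A\right)$)
$p = -206182$ ($p = \left(30477 - 235811\right) + \left(-28208 + 80^{2} + 262 \cdot 80\right) = \left(30477 - 235811\right) + \left(-28208 + 6400 + 20960\right) = -205334 - 848 = -206182$)
$- p = \left(-1\right) \left(-206182\right) = 206182$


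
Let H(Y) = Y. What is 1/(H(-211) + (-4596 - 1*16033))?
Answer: -1/20840 ≈ -4.7985e-5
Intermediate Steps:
1/(H(-211) + (-4596 - 1*16033)) = 1/(-211 + (-4596 - 1*16033)) = 1/(-211 + (-4596 - 16033)) = 1/(-211 - 20629) = 1/(-20840) = -1/20840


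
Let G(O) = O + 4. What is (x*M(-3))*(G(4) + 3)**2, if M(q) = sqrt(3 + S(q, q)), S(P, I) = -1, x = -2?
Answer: -242*sqrt(2) ≈ -342.24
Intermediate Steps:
G(O) = 4 + O
M(q) = sqrt(2) (M(q) = sqrt(3 - 1) = sqrt(2))
(x*M(-3))*(G(4) + 3)**2 = (-2*sqrt(2))*((4 + 4) + 3)**2 = (-2*sqrt(2))*(8 + 3)**2 = -2*sqrt(2)*11**2 = -2*sqrt(2)*121 = -242*sqrt(2)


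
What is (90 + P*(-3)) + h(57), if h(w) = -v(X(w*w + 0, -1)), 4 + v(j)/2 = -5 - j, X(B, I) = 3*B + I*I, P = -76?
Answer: 19832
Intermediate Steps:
X(B, I) = I² + 3*B (X(B, I) = 3*B + I² = I² + 3*B)
v(j) = -18 - 2*j (v(j) = -8 + 2*(-5 - j) = -8 + (-10 - 2*j) = -18 - 2*j)
h(w) = 20 + 6*w² (h(w) = -(-18 - 2*((-1)² + 3*(w*w + 0))) = -(-18 - 2*(1 + 3*(w² + 0))) = -(-18 - 2*(1 + 3*w²)) = -(-18 + (-2 - 6*w²)) = -(-20 - 6*w²) = 20 + 6*w²)
(90 + P*(-3)) + h(57) = (90 - 76*(-3)) + (20 + 6*57²) = (90 + 228) + (20 + 6*3249) = 318 + (20 + 19494) = 318 + 19514 = 19832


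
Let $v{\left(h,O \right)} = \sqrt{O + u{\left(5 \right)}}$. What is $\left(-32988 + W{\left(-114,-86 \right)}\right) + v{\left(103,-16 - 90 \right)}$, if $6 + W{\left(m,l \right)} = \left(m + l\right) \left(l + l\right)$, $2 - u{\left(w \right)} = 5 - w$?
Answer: $1406 + 2 i \sqrt{26} \approx 1406.0 + 10.198 i$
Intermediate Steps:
$u{\left(w \right)} = -3 + w$ ($u{\left(w \right)} = 2 - \left(5 - w\right) = 2 + \left(-5 + w\right) = -3 + w$)
$v{\left(h,O \right)} = \sqrt{2 + O}$ ($v{\left(h,O \right)} = \sqrt{O + \left(-3 + 5\right)} = \sqrt{O + 2} = \sqrt{2 + O}$)
$W{\left(m,l \right)} = -6 + 2 l \left(l + m\right)$ ($W{\left(m,l \right)} = -6 + \left(m + l\right) \left(l + l\right) = -6 + \left(l + m\right) 2 l = -6 + 2 l \left(l + m\right)$)
$\left(-32988 + W{\left(-114,-86 \right)}\right) + v{\left(103,-16 - 90 \right)} = \left(-32988 + \left(-6 + 2 \left(-86\right)^{2} + 2 \left(-86\right) \left(-114\right)\right)\right) + \sqrt{2 - 106} = \left(-32988 + \left(-6 + 2 \cdot 7396 + 19608\right)\right) + \sqrt{2 - 106} = \left(-32988 + \left(-6 + 14792 + 19608\right)\right) + \sqrt{-104} = \left(-32988 + 34394\right) + 2 i \sqrt{26} = 1406 + 2 i \sqrt{26}$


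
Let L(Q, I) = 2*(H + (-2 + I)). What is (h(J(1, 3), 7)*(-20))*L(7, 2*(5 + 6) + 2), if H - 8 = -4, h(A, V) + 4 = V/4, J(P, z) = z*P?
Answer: 2340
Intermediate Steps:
J(P, z) = P*z
h(A, V) = -4 + V/4
H = 4 (H = 8 - 4 = 4)
L(Q, I) = 4 + 2*I (L(Q, I) = 2*(4 + (-2 + I)) = 2*(2 + I) = 4 + 2*I)
(h(J(1, 3), 7)*(-20))*L(7, 2*(5 + 6) + 2) = ((-4 + (1/4)*7)*(-20))*(4 + 2*(2*(5 + 6) + 2)) = ((-4 + 7/4)*(-20))*(4 + 2*(2*11 + 2)) = (-9/4*(-20))*(4 + 2*(22 + 2)) = 45*(4 + 2*24) = 45*(4 + 48) = 45*52 = 2340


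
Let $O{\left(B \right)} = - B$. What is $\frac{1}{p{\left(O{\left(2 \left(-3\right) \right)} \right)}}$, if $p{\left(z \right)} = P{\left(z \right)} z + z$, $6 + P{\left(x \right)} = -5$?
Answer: $- \frac{1}{60} \approx -0.016667$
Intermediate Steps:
$P{\left(x \right)} = -11$ ($P{\left(x \right)} = -6 - 5 = -11$)
$p{\left(z \right)} = - 10 z$ ($p{\left(z \right)} = - 11 z + z = - 10 z$)
$\frac{1}{p{\left(O{\left(2 \left(-3\right) \right)} \right)}} = \frac{1}{\left(-10\right) \left(- 2 \left(-3\right)\right)} = \frac{1}{\left(-10\right) \left(\left(-1\right) \left(-6\right)\right)} = \frac{1}{\left(-10\right) 6} = \frac{1}{-60} = - \frac{1}{60}$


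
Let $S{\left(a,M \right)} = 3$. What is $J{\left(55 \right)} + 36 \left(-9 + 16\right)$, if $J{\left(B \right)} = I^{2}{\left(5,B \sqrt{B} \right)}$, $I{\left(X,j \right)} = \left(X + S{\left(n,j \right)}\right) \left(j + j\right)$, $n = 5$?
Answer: $42592252$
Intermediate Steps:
$I{\left(X,j \right)} = 2 j \left(3 + X\right)$ ($I{\left(X,j \right)} = \left(X + 3\right) \left(j + j\right) = \left(3 + X\right) 2 j = 2 j \left(3 + X\right)$)
$J{\left(B \right)} = 256 B^{3}$ ($J{\left(B \right)} = \left(2 B \sqrt{B} \left(3 + 5\right)\right)^{2} = \left(2 B^{\frac{3}{2}} \cdot 8\right)^{2} = \left(16 B^{\frac{3}{2}}\right)^{2} = 256 B^{3}$)
$J{\left(55 \right)} + 36 \left(-9 + 16\right) = 256 \cdot 55^{3} + 36 \left(-9 + 16\right) = 256 \cdot 166375 + 36 \cdot 7 = 42592000 + 252 = 42592252$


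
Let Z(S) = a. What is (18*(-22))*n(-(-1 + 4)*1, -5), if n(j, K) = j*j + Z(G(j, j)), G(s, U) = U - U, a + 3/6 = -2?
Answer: -2574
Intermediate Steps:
a = -5/2 (a = -½ - 2 = -5/2 ≈ -2.5000)
G(s, U) = 0
Z(S) = -5/2
n(j, K) = -5/2 + j² (n(j, K) = j*j - 5/2 = j² - 5/2 = -5/2 + j²)
(18*(-22))*n(-(-1 + 4)*1, -5) = (18*(-22))*(-5/2 + (-(-1 + 4)*1)²) = -396*(-5/2 + (-3*1)²) = -396*(-5/2 + (-3)²) = -396*(-5/2 + 9) = -396*13/2 = -2574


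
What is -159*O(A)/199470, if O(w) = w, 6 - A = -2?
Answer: -212/33245 ≈ -0.0063769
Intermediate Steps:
A = 8 (A = 6 - 1*(-2) = 6 + 2 = 8)
-159*O(A)/199470 = -159*8/199470 = -1272*1/199470 = -212/33245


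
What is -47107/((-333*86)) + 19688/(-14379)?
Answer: 37842203/137261934 ≈ 0.27569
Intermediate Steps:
-47107/((-333*86)) + 19688/(-14379) = -47107/(-28638) + 19688*(-1/14379) = -47107*(-1/28638) - 19688/14379 = 47107/28638 - 19688/14379 = 37842203/137261934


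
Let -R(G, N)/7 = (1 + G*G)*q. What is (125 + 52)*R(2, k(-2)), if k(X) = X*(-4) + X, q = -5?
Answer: 30975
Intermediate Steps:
k(X) = -3*X (k(X) = -4*X + X = -3*X)
R(G, N) = 35 + 35*G² (R(G, N) = -7*(1 + G*G)*(-5) = -7*(1 + G²)*(-5) = -7*(-5 - 5*G²) = 35 + 35*G²)
(125 + 52)*R(2, k(-2)) = (125 + 52)*(35 + 35*2²) = 177*(35 + 35*4) = 177*(35 + 140) = 177*175 = 30975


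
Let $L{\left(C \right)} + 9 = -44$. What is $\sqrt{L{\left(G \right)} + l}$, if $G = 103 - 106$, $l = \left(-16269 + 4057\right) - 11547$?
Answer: $2 i \sqrt{5953} \approx 154.31 i$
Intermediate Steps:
$l = -23759$ ($l = -12212 - 11547 = -23759$)
$G = -3$ ($G = 103 - 106 = -3$)
$L{\left(C \right)} = -53$ ($L{\left(C \right)} = -9 - 44 = -53$)
$\sqrt{L{\left(G \right)} + l} = \sqrt{-53 - 23759} = \sqrt{-23812} = 2 i \sqrt{5953}$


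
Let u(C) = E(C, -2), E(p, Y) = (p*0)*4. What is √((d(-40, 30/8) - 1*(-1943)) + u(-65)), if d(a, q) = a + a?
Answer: 9*√23 ≈ 43.162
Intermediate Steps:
E(p, Y) = 0 (E(p, Y) = 0*4 = 0)
u(C) = 0
d(a, q) = 2*a
√((d(-40, 30/8) - 1*(-1943)) + u(-65)) = √((2*(-40) - 1*(-1943)) + 0) = √((-80 + 1943) + 0) = √(1863 + 0) = √1863 = 9*√23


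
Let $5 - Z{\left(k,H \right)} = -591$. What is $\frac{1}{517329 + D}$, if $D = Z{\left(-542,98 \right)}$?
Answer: $\frac{1}{517925} \approx 1.9308 \cdot 10^{-6}$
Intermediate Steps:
$Z{\left(k,H \right)} = 596$ ($Z{\left(k,H \right)} = 5 - -591 = 5 + 591 = 596$)
$D = 596$
$\frac{1}{517329 + D} = \frac{1}{517329 + 596} = \frac{1}{517925}$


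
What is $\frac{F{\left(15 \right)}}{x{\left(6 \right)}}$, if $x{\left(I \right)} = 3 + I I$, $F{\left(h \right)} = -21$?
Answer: $- \frac{7}{13} \approx -0.53846$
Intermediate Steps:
$x{\left(I \right)} = 3 + I^{2}$
$\frac{F{\left(15 \right)}}{x{\left(6 \right)}} = - \frac{21}{3 + 6^{2}} = - \frac{21}{3 + 36} = - \frac{21}{39} = \left(-21\right) \frac{1}{39} = - \frac{7}{13}$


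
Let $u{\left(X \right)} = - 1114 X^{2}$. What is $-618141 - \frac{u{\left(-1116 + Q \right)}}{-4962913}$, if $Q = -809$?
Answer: $- \frac{3071908070983}{4962913} \approx -6.1897 \cdot 10^{5}$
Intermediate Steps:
$-618141 - \frac{u{\left(-1116 + Q \right)}}{-4962913} = -618141 - \frac{\left(-1114\right) \left(-1116 - 809\right)^{2}}{-4962913} = -618141 - - 1114 \left(-1925\right)^{2} \left(- \frac{1}{4962913}\right) = -618141 - \left(-1114\right) 3705625 \left(- \frac{1}{4962913}\right) = -618141 - \left(-4128066250\right) \left(- \frac{1}{4962913}\right) = -618141 - \frac{4128066250}{4962913} = - \frac{3071908070983}{4962913}$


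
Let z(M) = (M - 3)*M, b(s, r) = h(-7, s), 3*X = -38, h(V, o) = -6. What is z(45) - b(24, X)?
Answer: 1896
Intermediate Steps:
X = -38/3 (X = (⅓)*(-38) = -38/3 ≈ -12.667)
b(s, r) = -6
z(M) = M*(-3 + M) (z(M) = (-3 + M)*M = M*(-3 + M))
z(45) - b(24, X) = 45*(-3 + 45) - 1*(-6) = 45*42 + 6 = 1890 + 6 = 1896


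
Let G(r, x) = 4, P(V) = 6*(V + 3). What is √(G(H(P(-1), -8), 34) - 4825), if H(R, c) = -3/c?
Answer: I*√4821 ≈ 69.433*I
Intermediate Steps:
P(V) = 18 + 6*V (P(V) = 6*(3 + V) = 18 + 6*V)
√(G(H(P(-1), -8), 34) - 4825) = √(4 - 4825) = √(-4821) = I*√4821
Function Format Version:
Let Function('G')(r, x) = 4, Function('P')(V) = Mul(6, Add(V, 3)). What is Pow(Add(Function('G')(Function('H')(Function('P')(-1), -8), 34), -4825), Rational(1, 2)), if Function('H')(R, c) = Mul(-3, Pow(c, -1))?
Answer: Mul(I, Pow(4821, Rational(1, 2))) ≈ Mul(69.433, I)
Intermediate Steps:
Function('P')(V) = Add(18, Mul(6, V)) (Function('P')(V) = Mul(6, Add(3, V)) = Add(18, Mul(6, V)))
Pow(Add(Function('G')(Function('H')(Function('P')(-1), -8), 34), -4825), Rational(1, 2)) = Pow(Add(4, -4825), Rational(1, 2)) = Pow(-4821, Rational(1, 2)) = Mul(I, Pow(4821, Rational(1, 2)))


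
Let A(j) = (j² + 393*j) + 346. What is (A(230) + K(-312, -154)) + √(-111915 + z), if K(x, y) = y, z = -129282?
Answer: 143482 + I*√241197 ≈ 1.4348e+5 + 491.12*I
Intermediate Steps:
A(j) = 346 + j² + 393*j
(A(230) + K(-312, -154)) + √(-111915 + z) = ((346 + 230² + 393*230) - 154) + √(-111915 - 129282) = ((346 + 52900 + 90390) - 154) + √(-241197) = (143636 - 154) + I*√241197 = 143482 + I*√241197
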